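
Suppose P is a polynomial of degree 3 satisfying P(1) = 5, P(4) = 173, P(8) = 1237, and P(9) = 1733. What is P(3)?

77

Using the Lagrange interpolation formula with nodes 1, 4, 8, 9:
  L_0(u) = (u - 4)(u - 8)(u - 9) / -168
  L_1(u) = (u - 1)(u - 8)(u - 9) / 60
  L_2(u) = (u - 1)(u - 4)(u - 9) / -28
  L_3(u) = (u - 1)(u - 4)(u - 8) / 40
Then P(u) = 5·L_0(u) + 173·L_1(u) + 1237·L_2(u) + 1733·L_3(u).
Expanding and collecting terms gives P(u) = 2u^3 + 4u^2 - 6u + 5.
Evaluating at u = 3: P(3) = 77.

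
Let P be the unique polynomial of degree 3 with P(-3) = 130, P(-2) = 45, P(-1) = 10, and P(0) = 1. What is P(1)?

-6

Write P(t) = at^3 + bt^2 + ct + d. Substituting each data point gives a linear system:
  -27a + 9b - 3c + d = 130
  -8a + 4b - 2c + d = 45
  -a + b - c + d = 10
  d = 1
Solving the system yields a = -4, b = 1, c = -4, d = 1.
So P(t) = -4t^3 + t^2 - 4t + 1.
Then P(1) = -6.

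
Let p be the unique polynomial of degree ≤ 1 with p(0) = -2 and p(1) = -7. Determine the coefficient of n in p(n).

-5

Write p(n) = an + b. Substituting each data point gives a linear system:
  b = -2
  a + b = -7
Solving the system yields a = -5, b = -2.
So p(n) = -5n - 2.
The leading coefficient is -5.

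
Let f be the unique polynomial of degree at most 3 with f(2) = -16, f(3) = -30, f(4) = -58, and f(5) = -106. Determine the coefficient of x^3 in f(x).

Write f(x) = ax^3 + bx^2 + cx + d. Substituting each data point gives a linear system:
  8a + 4b + 2c + d = -16
  27a + 9b + 3c + d = -30
  64a + 16b + 4c + d = -58
  125a + 25b + 5c + d = -106
Solving the system yields a = -1, b = 2, c = -5, d = -6.
So f(x) = -x^3 + 2x^2 - 5x - 6.
The leading coefficient is -1.

-1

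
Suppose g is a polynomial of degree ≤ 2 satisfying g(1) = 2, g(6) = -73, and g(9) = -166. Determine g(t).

g(t) = -2t^2 - t + 5

Using the Lagrange interpolation formula with nodes 1, 6, 9:
  L_0(t) = (t - 6)(t - 9) / 40
  L_1(t) = (t - 1)(t - 9) / -15
  L_2(t) = (t - 1)(t - 6) / 24
Then g(t) = 2·L_0(t) - 73·L_1(t) - 166·L_2(t).
Expanding and collecting terms gives g(t) = -2t² - t + 5.
Check: g(9) = -166. ✓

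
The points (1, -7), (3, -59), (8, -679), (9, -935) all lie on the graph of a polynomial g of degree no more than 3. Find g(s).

Using the Lagrange interpolation formula with nodes 1, 3, 8, 9:
  L_0(s) = (s - 3)(s - 8)(s - 9) / -112
  L_1(s) = (s - 1)(s - 8)(s - 9) / 60
  L_2(s) = (s - 1)(s - 3)(s - 9) / -35
  L_3(s) = (s - 1)(s - 3)(s - 8) / 48
Then g(s) = -7·L_0(s) - 59·L_1(s) - 679·L_2(s) - 935·L_3(s).
Expanding and collecting terms gives g(s) = -s^3 - 2s^2 - 5s + 1.
Check: g(8) = -679. ✓

g(s) = -s^3 - 2s^2 - 5s + 1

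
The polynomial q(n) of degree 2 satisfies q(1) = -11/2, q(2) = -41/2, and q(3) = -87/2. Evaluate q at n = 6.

-321/2

Forward differences of the values at n = 1, 2, 3:
  q  : -11/2  -41/2  -87/2
  Δ  : -15  -23
  Δ^2: -8
The second differences are constant, confirming degree 2.
Interpolating (Newton forward form) and evaluating at n = 6 gives q(6) = -321/2.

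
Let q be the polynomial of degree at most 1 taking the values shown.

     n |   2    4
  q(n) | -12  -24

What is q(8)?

-48

Using the Lagrange interpolation formula with nodes 2, 4:
  L_0(n) = (n - 4) / -2
  L_1(n) = (n - 2) / 2
Then q(n) = -12·L_0(n) - 24·L_1(n).
Expanding and collecting terms gives q(n) = -6n.
Evaluating at n = 8: q(8) = -48.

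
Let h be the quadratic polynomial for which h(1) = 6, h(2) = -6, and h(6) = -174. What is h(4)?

Using the Lagrange interpolation formula with nodes 1, 2, 6:
  L_0(n) = (n - 2)(n - 6) / 5
  L_1(n) = (n - 1)(n - 6) / -4
  L_2(n) = (n - 1)(n - 2) / 20
Then h(n) = 6·L_0(n) - 6·L_1(n) - 174·L_2(n).
Expanding and collecting terms gives h(n) = -6n² + 6n + 6.
Evaluating at n = 4: h(4) = -66.

-66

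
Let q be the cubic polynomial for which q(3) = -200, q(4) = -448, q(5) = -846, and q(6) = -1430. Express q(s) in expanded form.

q(s) = -6s^3 - 3s^2 - 5s + 4

Using the Lagrange interpolation formula with nodes 3, 4, 5, 6:
  L_0(s) = (s - 4)(s - 5)(s - 6) / -6
  L_1(s) = (s - 3)(s - 5)(s - 6) / 2
  L_2(s) = (s - 3)(s - 4)(s - 6) / -2
  L_3(s) = (s - 3)(s - 4)(s - 5) / 6
Then q(s) = -200·L_0(s) - 448·L_1(s) - 846·L_2(s) - 1430·L_3(s).
Expanding and collecting terms gives q(s) = -6s^3 - 3s^2 - 5s + 4.
Check: q(3) = -200. ✓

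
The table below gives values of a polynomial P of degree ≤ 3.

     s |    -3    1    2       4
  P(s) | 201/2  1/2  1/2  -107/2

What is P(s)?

Using the Lagrange interpolation formula with nodes -3, 1, 2, 4:
  L_0(s) = (s - 1)(s - 2)(s - 4) / -140
  L_1(s) = (s + 3)(s - 2)(s - 4) / 12
  L_2(s) = (s + 3)(s - 1)(s - 4) / -10
  L_3(s) = (s + 3)(s - 1)(s - 2) / 42
Then P(s) = 201/2·L_0(s) + 1/2·L_1(s) + 1/2·L_2(s) - 107/2·L_3(s).
Expanding and collecting terms gives P(s) = -2s^3 + 5s^2 - s - 3/2.
Check: P(4) = -107/2. ✓

P(s) = -2s^3 + 5s^2 - s - 3/2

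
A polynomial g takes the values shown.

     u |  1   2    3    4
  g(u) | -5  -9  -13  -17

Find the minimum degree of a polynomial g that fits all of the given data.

1

Forward differences of the values at u = 1, 2, 3, 4:
  g  : -5  -9  -13  -17
  Δ  : -4  -4  -4
  Δ^2: 0  0
  Δ^3: 0
The first differences are constant (-4) and nonzero, while all higher differences vanish, so the minimal degree is 1.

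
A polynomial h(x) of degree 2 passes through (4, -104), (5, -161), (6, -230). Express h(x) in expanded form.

Write h(x) = ax^2 + bx + c. Substituting each data point gives a linear system:
  16a + 4b + c = -104
  25a + 5b + c = -161
  36a + 6b + c = -230
Solving the system yields a = -6, b = -3, c = 4.
So h(x) = -6x² - 3x + 4.
Check: h(4) = -104. ✓

h(x) = -6x^2 - 3x + 4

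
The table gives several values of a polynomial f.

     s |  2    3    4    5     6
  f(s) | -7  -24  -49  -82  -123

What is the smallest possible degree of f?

2

Forward differences of the values at s = 2, 3, 4, 5, 6:
  f  : -7  -24  -49  -82  -123
  Δ  : -17  -25  -33  -41
  Δ^2: -8  -8  -8
  Δ^3: 0  0
  Δ^4: 0
The second differences are constant (-8) and nonzero, while all higher differences vanish, so the minimal degree is 2.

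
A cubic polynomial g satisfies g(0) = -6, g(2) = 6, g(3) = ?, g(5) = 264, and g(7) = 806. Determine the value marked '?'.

42

The 4 known points determine the degree-3 polynomial uniquely.
Write g(n) = an^3 + bn^2 + cn + d. Substituting each data point gives a linear system:
  d = -6
  8a + 4b + 2c + d = 6
  125a + 25b + 5c + d = 264
  343a + 49b + 7c + d = 806
Solving the system yields a = 3, b = -5, c = 4, d = -6.
So g(n) = 3n³ - 5n² + 4n - 6.
Then g(3) = 42.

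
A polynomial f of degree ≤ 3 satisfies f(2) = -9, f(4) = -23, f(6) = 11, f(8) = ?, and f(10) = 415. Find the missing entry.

141

On equispaced nodes a degree-3 polynomial has vanishing fourth forward difference, so
  f(2) - 4·f(4) + 6·f(6) - 4·f(8) + f(10) = 0.
Substituting the known values and solving for f(8):
  -4·f(8) = -564
  f(8) = 141.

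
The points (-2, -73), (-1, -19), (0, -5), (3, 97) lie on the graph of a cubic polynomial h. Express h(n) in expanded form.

h(n) = 5n^3 - 5n^2 + 4n - 5

Write h(n) = an^3 + bn^2 + cn + d. Substituting each data point gives a linear system:
  -8a + 4b - 2c + d = -73
  -a + b - c + d = -19
  d = -5
  27a + 9b + 3c + d = 97
Solving the system yields a = 5, b = -5, c = 4, d = -5.
So h(n) = 5n^3 - 5n^2 + 4n - 5.
Check: h(-1) = -19. ✓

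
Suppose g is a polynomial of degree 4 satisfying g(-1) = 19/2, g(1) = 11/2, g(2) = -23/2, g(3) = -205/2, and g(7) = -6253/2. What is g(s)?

Write g(s) = as^4 + bs^3 + cs^2 + ds + e. Substituting each data point gives a linear system:
  a - b + c - d + e = 19/2
  a + b + c + d + e = 11/2
  16a + 8b + 4c + 2d + e = -23/2
  81a + 27b + 9c + 3d + e = -205/2
  2401a + 343b + 49c + 7d + e = -6253/2
Solving the system yields a = -1, b = -3, c = 6, d = 1, e = 5/2.
So g(s) = -s^4 - 3s^3 + 6s^2 + s + 5/2.
Check: g(7) = -6253/2. ✓

g(s) = -s^4 - 3s^3 + 6s^2 + s + 5/2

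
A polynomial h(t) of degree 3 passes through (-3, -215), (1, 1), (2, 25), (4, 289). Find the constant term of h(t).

1

Write h(t) = at^3 + bt^2 + ct + d. Substituting each data point gives a linear system:
  -27a + 9b - 3c + d = -215
  a + b + c + d = 1
  8a + 4b + 2c + d = 25
  64a + 16b + 4c + d = 289
Solving the system yields a = 6, b = -6, c = 0, d = 1.
So h(t) = 6t³ - 6t² + 1.
The constant term is 1.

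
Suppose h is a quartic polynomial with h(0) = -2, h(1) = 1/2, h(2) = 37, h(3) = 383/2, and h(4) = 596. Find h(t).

Write h(t) = at^4 + bt^3 + ct^2 + dt + e. Substituting each data point gives a linear system:
  e = -2
  a + b + c + d + e = 1/2
  16a + 8b + 4c + 2d + e = 37
  81a + 27b + 9c + 3d + e = 383/2
  256a + 64b + 16c + 4d + e = 596
Solving the system yields a = 2, b = 2, c = -3, d = 3/2, e = -2.
So h(t) = 2t^4 + 2t^3 - 3t^2 + (3/2)t - 2.
Check: h(4) = 596. ✓

h(t) = 2t^4 + 2t^3 - 3t^2 + (3/2)t - 2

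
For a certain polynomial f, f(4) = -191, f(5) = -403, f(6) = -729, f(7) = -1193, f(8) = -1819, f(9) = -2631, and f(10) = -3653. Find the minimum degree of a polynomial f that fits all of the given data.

Forward differences of the values at n = 4, 5, 6, 7, 8, 9, 10:
  f  : -191  -403  -729  -1193  -1819  -2631  -3653
  Δ  : -212  -326  -464  -626  -812  -1022
  Δ^2: -114  -138  -162  -186  -210
  Δ^3: -24  -24  -24  -24
  Δ^4: 0  0  0
  Δ^5: 0  0
  Δ^6: 0
The third differences are constant (-24) and nonzero, while all higher differences vanish, so the minimal degree is 3.

3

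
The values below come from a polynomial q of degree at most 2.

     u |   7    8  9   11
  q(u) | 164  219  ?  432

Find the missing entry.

The 3 known points determine the degree-2 polynomial uniquely.
Write q(u) = au^2 + bu + c. Substituting each data point gives a linear system:
  49a + 7b + c = 164
  64a + 8b + c = 219
  121a + 11b + c = 432
Solving the system yields a = 4, b = -5, c = 3.
So q(u) = 4u² - 5u + 3.
Then q(9) = 282.

282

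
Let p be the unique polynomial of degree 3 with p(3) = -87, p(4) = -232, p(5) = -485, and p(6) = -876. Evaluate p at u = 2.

-20

Using the Lagrange interpolation formula with nodes 3, 4, 5, 6:
  L_0(u) = (u - 4)(u - 5)(u - 6) / -6
  L_1(u) = (u - 3)(u - 5)(u - 6) / 2
  L_2(u) = (u - 3)(u - 4)(u - 6) / -2
  L_3(u) = (u - 3)(u - 4)(u - 5) / 6
Then p(u) = -87·L_0(u) - 232·L_1(u) - 485·L_2(u) - 876·L_3(u).
Expanding and collecting terms gives p(u) = -5u^3 + 6u^2 - 2u.
Evaluating at u = 2: p(2) = -20.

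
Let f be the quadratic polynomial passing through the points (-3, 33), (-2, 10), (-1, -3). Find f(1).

1

Write f(s) = as^2 + bs + c. Substituting each data point gives a linear system:
  9a - 3b + c = 33
  4a - 2b + c = 10
  a - b + c = -3
Solving the system yields a = 5, b = 2, c = -6.
So f(s) = 5s² + 2s - 6.
Then f(1) = 1.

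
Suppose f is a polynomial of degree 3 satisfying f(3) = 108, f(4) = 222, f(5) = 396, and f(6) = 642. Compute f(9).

Using the Lagrange interpolation formula with nodes 3, 4, 5, 6:
  L_0(t) = (t - 4)(t - 5)(t - 6) / -6
  L_1(t) = (t - 3)(t - 5)(t - 6) / 2
  L_2(t) = (t - 3)(t - 4)(t - 6) / -2
  L_3(t) = (t - 3)(t - 4)(t - 5) / 6
Then f(t) = 108·L_0(t) + 222·L_1(t) + 396·L_2(t) + 642·L_3(t).
Expanding and collecting terms gives f(t) = 2t^3 + 6t^2 - 2t + 6.
Evaluating at t = 9: f(9) = 1932.

1932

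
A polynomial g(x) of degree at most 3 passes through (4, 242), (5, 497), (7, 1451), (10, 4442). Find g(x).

Using the Lagrange interpolation formula with nodes 4, 5, 7, 10:
  L_0(x) = (x - 5)(x - 7)(x - 10) / -18
  L_1(x) = (x - 4)(x - 7)(x - 10) / 10
  L_2(x) = (x - 4)(x - 5)(x - 10) / -18
  L_3(x) = (x - 4)(x - 5)(x - 7) / 90
Then g(x) = 242·L_0(x) + 497·L_1(x) + 1451·L_2(x) + 4442·L_3(x).
Expanding and collecting terms gives g(x) = 5x^3 - 6x^2 + 4x + 2.
Check: g(7) = 1451. ✓

g(x) = 5x^3 - 6x^2 + 4x + 2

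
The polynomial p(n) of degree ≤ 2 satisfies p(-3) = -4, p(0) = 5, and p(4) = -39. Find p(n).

Write p(n) = an^2 + bn + c. Substituting each data point gives a linear system:
  9a - 3b + c = -4
  c = 5
  16a + 4b + c = -39
Solving the system yields a = -2, b = -3, c = 5.
So p(n) = -2n^2 - 3n + 5.
Check: p(-3) = -4. ✓

p(n) = -2n^2 - 3n + 5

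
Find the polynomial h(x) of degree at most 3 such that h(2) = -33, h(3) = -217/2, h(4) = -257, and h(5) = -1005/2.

Using the Lagrange interpolation formula with nodes 2, 3, 4, 5:
  L_0(x) = (x - 3)(x - 4)(x - 5) / -6
  L_1(x) = (x - 2)(x - 4)(x - 5) / 2
  L_2(x) = (x - 2)(x - 3)(x - 5) / -2
  L_3(x) = (x - 2)(x - 3)(x - 4) / 6
Then h(x) = -33·L_0(x) - 217/2·L_1(x) - 257·L_2(x) - 1005/2·L_3(x).
Expanding and collecting terms gives h(x) = -4x^3 - (1/2)x^2 + 3x - 5.
Check: h(5) = -1005/2. ✓

h(x) = -4x^3 - (1/2)x^2 + 3x - 5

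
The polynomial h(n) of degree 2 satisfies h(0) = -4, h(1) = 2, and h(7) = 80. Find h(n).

h(n) = n^2 + 5n - 4

Using the Lagrange interpolation formula with nodes 0, 1, 7:
  L_0(n) = (n - 1)(n - 7) / 7
  L_1(n) = n(n - 7) / -6
  L_2(n) = n(n - 1) / 42
Then h(n) = -4·L_0(n) + 2·L_1(n) + 80·L_2(n).
Expanding and collecting terms gives h(n) = n^2 + 5n - 4.
Check: h(1) = 2. ✓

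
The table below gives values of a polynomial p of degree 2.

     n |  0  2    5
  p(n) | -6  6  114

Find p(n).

p(n) = 6n^2 - 6n - 6

Write p(n) = an^2 + bn + c. Substituting each data point gives a linear system:
  c = -6
  4a + 2b + c = 6
  25a + 5b + c = 114
Solving the system yields a = 6, b = -6, c = -6.
So p(n) = 6n^2 - 6n - 6.
Check: p(0) = -6. ✓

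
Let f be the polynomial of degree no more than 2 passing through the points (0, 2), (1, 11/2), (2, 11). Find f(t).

f(t) = t^2 + (5/2)t + 2

Write f(t) = at^2 + bt + c. Substituting each data point gives a linear system:
  c = 2
  a + b + c = 11/2
  4a + 2b + c = 11
Solving the system yields a = 1, b = 5/2, c = 2.
So f(t) = t^2 + (5/2)t + 2.
Check: f(0) = 2. ✓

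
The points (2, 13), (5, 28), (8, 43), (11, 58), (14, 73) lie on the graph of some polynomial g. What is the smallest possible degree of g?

Forward differences of the values at u = 2, 5, 8, 11, 14:
  g  : 13  28  43  58  73
  Δ  : 15  15  15  15
  Δ^2: 0  0  0
  Δ^3: 0  0
  Δ^4: 0
The first differences are constant (15) and nonzero, while all higher differences vanish, so the minimal degree is 1.

1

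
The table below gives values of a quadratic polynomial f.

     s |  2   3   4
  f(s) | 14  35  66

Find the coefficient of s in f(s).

Write f(s) = as^2 + bs + c. Substituting each data point gives a linear system:
  4a + 2b + c = 14
  9a + 3b + c = 35
  16a + 4b + c = 66
Solving the system yields a = 5, b = -4, c = 2.
So f(s) = 5s^2 - 4s + 2.
The coefficient of s is -4.

-4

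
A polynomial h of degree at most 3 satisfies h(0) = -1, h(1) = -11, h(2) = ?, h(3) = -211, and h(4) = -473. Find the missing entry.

-69

The 4 known points determine the degree-3 polynomial uniquely.
Write h(x) = ax^3 + bx^2 + cx + d. Substituting each data point gives a linear system:
  d = -1
  a + b + c + d = -11
  27a + 9b + 3c + d = -211
  64a + 16b + 4c + d = -473
Solving the system yields a = -6, b = -6, c = 2, d = -1.
So h(x) = -6x^3 - 6x^2 + 2x - 1.
Then h(2) = -69.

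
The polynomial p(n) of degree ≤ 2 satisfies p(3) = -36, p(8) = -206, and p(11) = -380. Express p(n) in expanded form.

p(n) = -3n^2 - n - 6

Using the Lagrange interpolation formula with nodes 3, 8, 11:
  L_0(n) = (n - 8)(n - 11) / 40
  L_1(n) = (n - 3)(n - 11) / -15
  L_2(n) = (n - 3)(n - 8) / 24
Then p(n) = -36·L_0(n) - 206·L_1(n) - 380·L_2(n).
Expanding and collecting terms gives p(n) = -3n^2 - n - 6.
Check: p(8) = -206. ✓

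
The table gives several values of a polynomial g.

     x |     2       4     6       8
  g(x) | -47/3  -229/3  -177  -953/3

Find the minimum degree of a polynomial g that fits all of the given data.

Forward differences of the values at x = 2, 4, 6, 8:
  g  : -47/3  -229/3  -177  -953/3
  Δ  : -182/3  -302/3  -422/3
  Δ^2: -40  -40
  Δ^3: 0
The second differences are constant (-40) and nonzero, while all higher differences vanish, so the minimal degree is 2.

2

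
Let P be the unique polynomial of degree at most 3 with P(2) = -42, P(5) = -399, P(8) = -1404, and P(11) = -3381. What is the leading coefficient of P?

Write P(n) = an^3 + bn^2 + cn + d. Substituting each data point gives a linear system:
  8a + 4b + 2c + d = -42
  125a + 25b + 5c + d = -399
  512a + 64b + 8c + d = -1404
  1331a + 121b + 11c + d = -3381
Solving the system yields a = -2, b = -6, c = 1, d = -4.
So P(n) = -2n^3 - 6n^2 + n - 4.
The leading coefficient is -2.

-2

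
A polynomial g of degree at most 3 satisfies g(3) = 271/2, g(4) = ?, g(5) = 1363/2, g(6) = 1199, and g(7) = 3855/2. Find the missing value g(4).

339

On equispaced nodes a degree-3 polynomial has vanishing fourth forward difference, so
  g(3) - 4·g(4) + 6·g(5) - 4·g(6) + g(7) = 0.
Substituting the known values and solving for g(4):
  -4·g(4) = -1356
  g(4) = 339.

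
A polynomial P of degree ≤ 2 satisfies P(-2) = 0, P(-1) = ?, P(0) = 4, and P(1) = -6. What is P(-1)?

On equispaced nodes a degree-2 polynomial has vanishing third forward difference, so
  - P(-2) + 3·P(-1) - 3·P(0) + P(1) = 0.
Substituting the known values and solving for P(-1):
  3·P(-1) = 18
  P(-1) = 6.

6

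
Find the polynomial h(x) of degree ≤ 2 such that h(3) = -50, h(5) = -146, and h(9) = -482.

Write h(x) = ax^2 + bx + c. Substituting each data point gives a linear system:
  9a + 3b + c = -50
  25a + 5b + c = -146
  81a + 9b + c = -482
Solving the system yields a = -6, b = 0, c = 4.
So h(x) = -6x^2 + 4.
Check: h(9) = -482. ✓

h(x) = -6x^2 + 4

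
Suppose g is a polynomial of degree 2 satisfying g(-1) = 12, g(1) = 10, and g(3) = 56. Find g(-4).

105

Write g(u) = au^2 + bu + c. Substituting each data point gives a linear system:
  a - b + c = 12
  a + b + c = 10
  9a + 3b + c = 56
Solving the system yields a = 6, b = -1, c = 5.
So g(u) = 6u^2 - u + 5.
Then g(-4) = 105.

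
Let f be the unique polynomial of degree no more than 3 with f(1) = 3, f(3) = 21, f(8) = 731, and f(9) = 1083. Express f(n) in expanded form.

Write f(n) = an^3 + bn^2 + cn + d. Substituting each data point gives a linear system:
  a + b + c + d = 3
  27a + 9b + 3c + d = 21
  512a + 64b + 8c + d = 731
  729a + 81b + 9c + d = 1083
Solving the system yields a = 2, b = -5, c = 3, d = 3.
So f(n) = 2n³ - 5n² + 3n + 3.
Check: f(9) = 1083. ✓

f(n) = 2n^3 - 5n^2 + 3n + 3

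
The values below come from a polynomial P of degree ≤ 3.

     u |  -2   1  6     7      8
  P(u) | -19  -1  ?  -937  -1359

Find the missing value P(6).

The 4 known points determine the degree-3 polynomial uniquely.
Write P(u) = au^3 + bu^2 + cu + d. Substituting each data point gives a linear system:
  -8a + 4b - 2c + d = -19
  a + b + c + d = -1
  343a + 49b + 7c + d = -937
  512a + 64b + 8c + d = -1359
Solving the system yields a = -2, b = -6, c = 6, d = 1.
So P(u) = -2u³ - 6u² + 6u + 1.
Then P(6) = -611.

-611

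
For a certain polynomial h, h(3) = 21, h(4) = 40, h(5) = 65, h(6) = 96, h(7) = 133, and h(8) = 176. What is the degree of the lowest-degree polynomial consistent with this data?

Forward differences of the values at s = 3, 4, 5, 6, 7, 8:
  h  : 21  40  65  96  133  176
  Δ  : 19  25  31  37  43
  Δ^2: 6  6  6  6
  Δ^3: 0  0  0
  Δ^4: 0  0
  Δ^5: 0
The second differences are constant (6) and nonzero, while all higher differences vanish, so the minimal degree is 2.

2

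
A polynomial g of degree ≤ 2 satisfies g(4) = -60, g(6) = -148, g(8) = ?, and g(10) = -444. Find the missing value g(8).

On equispaced nodes a degree-2 polynomial has vanishing third forward difference, so
  - g(4) + 3·g(6) - 3·g(8) + g(10) = 0.
Substituting the known values and solving for g(8):
  -3·g(8) = 828
  g(8) = -276.

-276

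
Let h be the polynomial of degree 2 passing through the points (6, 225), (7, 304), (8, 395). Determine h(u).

Write h(u) = au^2 + bu + c. Substituting each data point gives a linear system:
  36a + 6b + c = 225
  49a + 7b + c = 304
  64a + 8b + c = 395
Solving the system yields a = 6, b = 1, c = 3.
So h(u) = 6u² + u + 3.
Check: h(8) = 395. ✓

h(u) = 6u^2 + u + 3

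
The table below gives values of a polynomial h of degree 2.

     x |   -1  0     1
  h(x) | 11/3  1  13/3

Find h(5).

233/3

Using the Lagrange interpolation formula with nodes -1, 0, 1:
  L_0(x) = x(x - 1) / 2
  L_1(x) = (x + 1)(x - 1) / -1
  L_2(x) = (x + 1)x / 2
Then h(x) = 11/3·L_0(x) + 1·L_1(x) + 13/3·L_2(x).
Expanding and collecting terms gives h(x) = 3x^2 + (1/3)x + 1.
Evaluating at x = 5: h(5) = 233/3.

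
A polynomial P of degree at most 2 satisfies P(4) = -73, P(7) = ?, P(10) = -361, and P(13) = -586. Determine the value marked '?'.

The 3 known points determine the degree-2 polynomial uniquely.
Write P(n) = an^2 + bn + c. Substituting each data point gives a linear system:
  16a + 4b + c = -73
  100a + 10b + c = -361
  169a + 13b + c = -586
Solving the system yields a = -3, b = -6, c = -1.
So P(n) = -3n² - 6n - 1.
Then P(7) = -190.

-190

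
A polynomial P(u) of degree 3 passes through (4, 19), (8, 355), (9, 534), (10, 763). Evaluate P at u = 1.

Using the Lagrange interpolation formula with nodes 4, 8, 9, 10:
  L_0(u) = (u - 8)(u - 9)(u - 10) / -120
  L_1(u) = (u - 4)(u - 9)(u - 10) / 8
  L_2(u) = (u - 4)(u - 8)(u - 10) / -5
  L_3(u) = (u - 4)(u - 8)(u - 9) / 12
Then P(u) = 19·L_0(u) + 355·L_1(u) + 534·L_2(u) + 763·L_3(u).
Expanding and collecting terms gives P(u) = u³ - 2u² - 4u + 3.
Evaluating at u = 1: P(1) = -2.

-2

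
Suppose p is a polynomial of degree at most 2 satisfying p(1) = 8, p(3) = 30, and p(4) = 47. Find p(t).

Using the Lagrange interpolation formula with nodes 1, 3, 4:
  L_0(t) = (t - 3)(t - 4) / 6
  L_1(t) = (t - 1)(t - 4) / -2
  L_2(t) = (t - 1)(t - 3) / 3
Then p(t) = 8·L_0(t) + 30·L_1(t) + 47·L_2(t).
Expanding and collecting terms gives p(t) = 2t^2 + 3t + 3.
Check: p(1) = 8. ✓

p(t) = 2t^2 + 3t + 3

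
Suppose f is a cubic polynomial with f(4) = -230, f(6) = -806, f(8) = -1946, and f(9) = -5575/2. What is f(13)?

-17047/2

Using the Lagrange interpolation formula with nodes 4, 6, 8, 9:
  L_0(n) = (n - 6)(n - 8)(n - 9) / -40
  L_1(n) = (n - 4)(n - 8)(n - 9) / 12
  L_2(n) = (n - 4)(n - 6)(n - 9) / -8
  L_3(n) = (n - 4)(n - 6)(n - 8) / 15
Then f(n) = -230·L_0(n) - 806·L_1(n) - 1946·L_2(n) - 5575/2·L_3(n).
Expanding and collecting terms gives f(n) = -4n^3 + (3/2)n^2 + n - 2.
Evaluating at n = 13: f(13) = -17047/2.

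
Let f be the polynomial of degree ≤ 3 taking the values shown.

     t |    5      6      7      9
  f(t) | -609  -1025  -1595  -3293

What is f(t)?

Using the Lagrange interpolation formula with nodes 5, 6, 7, 9:
  L_0(t) = (t - 6)(t - 7)(t - 9) / -8
  L_1(t) = (t - 5)(t - 7)(t - 9) / 3
  L_2(t) = (t - 5)(t - 6)(t - 9) / -4
  L_3(t) = (t - 5)(t - 6)(t - 7) / 24
Then f(t) = -609·L_0(t) - 1025·L_1(t) - 1595·L_2(t) - 3293·L_3(t).
Expanding and collecting terms gives f(t) = -4t³ - 5t² + 3t + 1.
Check: f(6) = -1025. ✓

f(t) = -4t^3 - 5t^2 + 3t + 1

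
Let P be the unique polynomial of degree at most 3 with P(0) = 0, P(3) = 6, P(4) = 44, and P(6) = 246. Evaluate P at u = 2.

Using the Lagrange interpolation formula with nodes 0, 3, 4, 6:
  L_0(u) = (u - 3)(u - 4)(u - 6) / -72
  L_1(u) = u(u - 4)(u - 6) / 9
  L_2(u) = u(u - 3)(u - 6) / -8
  L_3(u) = u(u - 3)(u - 4) / 36
Then P(u) = 0·L_0(u) + 6·L_1(u) + 44·L_2(u) + 246·L_3(u).
Expanding and collecting terms gives P(u) = 2u^3 - 5u^2 - u.
Evaluating at u = 2: P(2) = -6.

-6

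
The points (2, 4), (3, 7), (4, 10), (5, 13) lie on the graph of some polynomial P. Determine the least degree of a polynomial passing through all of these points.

1

Forward differences of the values at n = 2, 3, 4, 5:
  P  : 4  7  10  13
  Δ  : 3  3  3
  Δ^2: 0  0
  Δ^3: 0
The first differences are constant (3) and nonzero, while all higher differences vanish, so the minimal degree is 1.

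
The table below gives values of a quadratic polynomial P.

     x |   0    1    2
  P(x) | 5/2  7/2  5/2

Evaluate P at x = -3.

Forward differences of the values at x = 0, 1, 2:
  P  : 5/2  7/2  5/2
  Δ  : 1  -1
  Δ^2: -2
The second differences are constant, confirming degree 2.
Interpolating (Newton forward form) and evaluating at x = -3 gives P(-3) = -25/2.

-25/2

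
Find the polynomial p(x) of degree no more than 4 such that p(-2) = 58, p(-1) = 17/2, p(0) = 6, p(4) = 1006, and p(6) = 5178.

Write p(x) = ax^4 + bx^3 + cx^2 + dx + e. Substituting each data point gives a linear system:
  16a - 8b + 4c - 2d + e = 58
  a - b + c - d + e = 17/2
  e = 6
  256a + 64b + 16c + 4d + e = 1006
  1296a + 216b + 36c + 6d + e = 5178
Solving the system yields a = 4, b = 1/2, c = -3, d = -2, e = 6.
So p(x) = 4x^4 + (1/2)x^3 - 3x^2 - 2x + 6.
Check: p(0) = 6. ✓

p(x) = 4x^4 + (1/2)x^3 - 3x^2 - 2x + 6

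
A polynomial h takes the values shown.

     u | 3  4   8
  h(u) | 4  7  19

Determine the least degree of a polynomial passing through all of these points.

1

Divided differences on the nodes 3, 4, 8:
  order 0: 4  7  19
  order 1: 3  3
  order 2: 0
The order-1 divided differences are all 3 (nonzero) and every higher order vanishes, so the data lies on a polynomial of degree exactly 1.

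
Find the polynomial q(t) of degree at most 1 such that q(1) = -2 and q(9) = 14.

q(t) = 2t - 4

Write q(t) = at + b. Substituting each data point gives a linear system:
  a + b = -2
  9a + b = 14
Solving the system yields a = 2, b = -4.
So q(t) = 2t - 4.
Check: q(9) = 14. ✓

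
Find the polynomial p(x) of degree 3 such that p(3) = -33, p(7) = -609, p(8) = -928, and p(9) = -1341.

Using the Lagrange interpolation formula with nodes 3, 7, 8, 9:
  L_0(x) = (x - 7)(x - 8)(x - 9) / -120
  L_1(x) = (x - 3)(x - 8)(x - 9) / 8
  L_2(x) = (x - 3)(x - 7)(x - 9) / -5
  L_3(x) = (x - 3)(x - 7)(x - 8) / 12
Then p(x) = -33·L_0(x) - 609·L_1(x) - 928·L_2(x) - 1341·L_3(x).
Expanding and collecting terms gives p(x) = -2x³ + x² + 4x.
Check: p(7) = -609. ✓

p(x) = -2x^3 + x^2 + 4x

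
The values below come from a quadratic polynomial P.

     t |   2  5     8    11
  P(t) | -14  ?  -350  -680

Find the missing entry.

-128

On equispaced nodes a degree-2 polynomial has vanishing third forward difference, so
  - P(2) + 3·P(5) - 3·P(8) + P(11) = 0.
Substituting the known values and solving for P(5):
  3·P(5) = -384
  P(5) = -128.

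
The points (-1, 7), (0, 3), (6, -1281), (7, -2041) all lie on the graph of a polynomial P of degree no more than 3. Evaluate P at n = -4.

379

Write P(n) = an^3 + bn^2 + cn + d. Substituting each data point gives a linear system:
  -a + b - c + d = 7
  d = 3
  216a + 36b + 6c + d = -1281
  343a + 49b + 7c + d = -2041
Solving the system yields a = -6, b = 0, c = 2, d = 3.
So P(n) = -6n^3 + 2n + 3.
Then P(-4) = 379.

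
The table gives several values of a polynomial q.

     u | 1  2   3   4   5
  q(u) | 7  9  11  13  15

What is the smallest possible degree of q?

Forward differences of the values at u = 1, 2, 3, 4, 5:
  q  : 7  9  11  13  15
  Δ  : 2  2  2  2
  Δ^2: 0  0  0
  Δ^3: 0  0
  Δ^4: 0
The first differences are constant (2) and nonzero, while all higher differences vanish, so the minimal degree is 1.

1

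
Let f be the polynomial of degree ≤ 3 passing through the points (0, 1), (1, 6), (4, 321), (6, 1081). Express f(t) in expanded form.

f(t) = 5t^3 + 1

Using the Lagrange interpolation formula with nodes 0, 1, 4, 6:
  L_0(t) = (t - 1)(t - 4)(t - 6) / -24
  L_1(t) = t(t - 4)(t - 6) / 15
  L_2(t) = t(t - 1)(t - 6) / -24
  L_3(t) = t(t - 1)(t - 4) / 60
Then f(t) = 1·L_0(t) + 6·L_1(t) + 321·L_2(t) + 1081·L_3(t).
Expanding and collecting terms gives f(t) = 5t³ + 1.
Check: f(0) = 1. ✓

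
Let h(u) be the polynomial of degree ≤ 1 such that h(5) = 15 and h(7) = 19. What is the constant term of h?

5

Write h(u) = au + b. Substituting each data point gives a linear system:
  5a + b = 15
  7a + b = 19
Solving the system yields a = 2, b = 5.
So h(u) = 2u + 5.
The constant term is 5.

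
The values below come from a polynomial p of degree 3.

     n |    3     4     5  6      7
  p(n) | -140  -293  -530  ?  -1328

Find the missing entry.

On equispaced nodes a degree-3 polynomial has vanishing fourth forward difference, so
  p(3) - 4·p(4) + 6·p(5) - 4·p(6) + p(7) = 0.
Substituting the known values and solving for p(6):
  -4·p(6) = 3476
  p(6) = -869.

-869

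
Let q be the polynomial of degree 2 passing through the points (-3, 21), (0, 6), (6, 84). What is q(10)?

Write q(x) = ax^2 + bx + c. Substituting each data point gives a linear system:
  9a - 3b + c = 21
  c = 6
  36a + 6b + c = 84
Solving the system yields a = 2, b = 1, c = 6.
So q(x) = 2x^2 + x + 6.
Then q(10) = 216.

216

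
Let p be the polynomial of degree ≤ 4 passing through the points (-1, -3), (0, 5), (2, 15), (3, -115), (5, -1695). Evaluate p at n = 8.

-13395

Using the Lagrange interpolation formula with nodes -1, 0, 2, 3, 5:
  L_0(n) = n(n - 2)(n - 3)(n - 5) / 72
  L_1(n) = (n + 1)(n - 2)(n - 3)(n - 5) / -30
  L_2(n) = (n + 1)n(n - 3)(n - 5) / 18
  L_3(n) = (n + 1)n(n - 2)(n - 5) / -24
  L_4(n) = (n + 1)n(n - 2)(n - 3) / 180
Then p(n) = -3·L_0(n) + 5·L_1(n) + 15·L_2(n) - 115·L_3(n) - 1695·L_4(n).
Expanding and collecting terms gives p(n) = -4n⁴ + 5n³ + 6n² + 5n + 5.
Evaluating at n = 8: p(8) = -13395.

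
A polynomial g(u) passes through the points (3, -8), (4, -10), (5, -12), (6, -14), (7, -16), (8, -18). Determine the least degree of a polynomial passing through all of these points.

1

Forward differences of the values at u = 3, 4, 5, 6, 7, 8:
  g  : -8  -10  -12  -14  -16  -18
  Δ  : -2  -2  -2  -2  -2
  Δ^2: 0  0  0  0
  Δ^3: 0  0  0
  Δ^4: 0  0
  Δ^5: 0
The first differences are constant (-2) and nonzero, while all higher differences vanish, so the minimal degree is 1.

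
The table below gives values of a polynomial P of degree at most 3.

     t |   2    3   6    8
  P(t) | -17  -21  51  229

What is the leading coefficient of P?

1

Write P(t) = at^3 + bt^2 + ct + d. Substituting each data point gives a linear system:
  8a + 4b + 2c + d = -17
  27a + 9b + 3c + d = -21
  216a + 36b + 6c + d = 51
  512a + 64b + 8c + d = 229
Solving the system yields a = 1, b = -4, c = -3, d = -3.
So P(t) = t^3 - 4t^2 - 3t - 3.
The leading coefficient is 1.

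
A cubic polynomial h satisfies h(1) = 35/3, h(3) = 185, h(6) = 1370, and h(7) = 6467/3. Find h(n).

Using the Lagrange interpolation formula with nodes 1, 3, 6, 7:
  L_0(n) = (n - 3)(n - 6)(n - 7) / -60
  L_1(n) = (n - 1)(n - 6)(n - 7) / 24
  L_2(n) = (n - 1)(n - 3)(n - 7) / -15
  L_3(n) = (n - 1)(n - 3)(n - 6) / 24
Then h(n) = 35/3·L_0(n) + 185·L_1(n) + 1370·L_2(n) + 6467/3·L_3(n).
Expanding and collecting terms gives h(n) = 6n^3 + (5/3)n^2 + 2n + 2.
Check: h(7) = 6467/3. ✓

h(n) = 6n^3 + (5/3)n^2 + 2n + 2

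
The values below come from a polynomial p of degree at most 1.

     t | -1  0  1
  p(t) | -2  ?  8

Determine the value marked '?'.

3

On equispaced nodes a degree-1 polynomial has vanishing second forward difference, so
  p(-1) - 2·p(0) + p(1) = 0.
Substituting the known values and solving for p(0):
  -2·p(0) = -6
  p(0) = 3.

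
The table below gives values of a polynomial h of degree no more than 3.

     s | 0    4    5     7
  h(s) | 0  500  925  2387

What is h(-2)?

-34

Using the Lagrange interpolation formula with nodes 0, 4, 5, 7:
  L_0(s) = (s - 4)(s - 5)(s - 7) / -140
  L_1(s) = s(s - 5)(s - 7) / 12
  L_2(s) = s(s - 4)(s - 7) / -10
  L_3(s) = s(s - 4)(s - 5) / 42
Then h(s) = 0·L_0(s) + 500·L_1(s) + 925·L_2(s) + 2387·L_3(s).
Expanding and collecting terms gives h(s) = 6s^3 + 6s^2 + 5s.
Evaluating at s = -2: h(-2) = -34.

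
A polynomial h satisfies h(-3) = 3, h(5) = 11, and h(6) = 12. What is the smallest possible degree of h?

Divided differences on the nodes -3, 5, 6:
  order 0: 3  11  12
  order 1: 1  1
  order 2: 0
The order-1 divided differences are all 1 (nonzero) and every higher order vanishes, so the data lies on a polynomial of degree exactly 1.

1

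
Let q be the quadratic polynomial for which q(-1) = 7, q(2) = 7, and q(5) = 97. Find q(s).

q(s) = 5s^2 - 5s - 3

Using the Lagrange interpolation formula with nodes -1, 2, 5:
  L_0(s) = (s - 2)(s - 5) / 18
  L_1(s) = (s + 1)(s - 5) / -9
  L_2(s) = (s + 1)(s - 2) / 18
Then q(s) = 7·L_0(s) + 7·L_1(s) + 97·L_2(s).
Expanding and collecting terms gives q(s) = 5s^2 - 5s - 3.
Check: q(-1) = 7. ✓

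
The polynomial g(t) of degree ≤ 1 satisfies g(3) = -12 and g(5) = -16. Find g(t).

Write g(t) = at + b. Substituting each data point gives a linear system:
  3a + b = -12
  5a + b = -16
Solving the system yields a = -2, b = -6.
So g(t) = -2t - 6.
Check: g(5) = -16. ✓

g(t) = -2t - 6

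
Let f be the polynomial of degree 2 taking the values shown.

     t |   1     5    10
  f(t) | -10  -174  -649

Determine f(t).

Using the Lagrange interpolation formula with nodes 1, 5, 10:
  L_0(t) = (t - 5)(t - 10) / 36
  L_1(t) = (t - 1)(t - 10) / -20
  L_2(t) = (t - 1)(t - 5) / 45
Then f(t) = -10·L_0(t) - 174·L_1(t) - 649·L_2(t).
Expanding and collecting terms gives f(t) = -6t^2 - 5t + 1.
Check: f(5) = -174. ✓

f(t) = -6t^2 - 5t + 1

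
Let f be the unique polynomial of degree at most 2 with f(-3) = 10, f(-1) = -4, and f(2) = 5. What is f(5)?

50

Write f(x) = ax^2 + bx + c. Substituting each data point gives a linear system:
  9a - 3b + c = 10
  a - b + c = -4
  4a + 2b + c = 5
Solving the system yields a = 2, b = 1, c = -5.
So f(x) = 2x^2 + x - 5.
Then f(5) = 50.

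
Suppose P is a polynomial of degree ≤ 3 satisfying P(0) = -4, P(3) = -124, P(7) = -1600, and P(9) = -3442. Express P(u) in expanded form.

Write P(u) = au^3 + bu^2 + cu + d. Substituting each data point gives a linear system:
  d = -4
  27a + 9b + 3c + d = -124
  343a + 49b + 7c + d = -1600
  729a + 81b + 9c + d = -3442
Solving the system yields a = -5, b = 3, c = -4, d = -4.
So P(u) = -5u^3 + 3u^2 - 4u - 4.
Check: P(9) = -3442. ✓

P(u) = -5u^3 + 3u^2 - 4u - 4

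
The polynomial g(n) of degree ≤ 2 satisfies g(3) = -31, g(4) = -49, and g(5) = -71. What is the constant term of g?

Write g(n) = an^2 + bn + c. Substituting each data point gives a linear system:
  9a + 3b + c = -31
  16a + 4b + c = -49
  25a + 5b + c = -71
Solving the system yields a = -2, b = -4, c = -1.
So g(n) = -2n² - 4n - 1.
The constant term is -1.

-1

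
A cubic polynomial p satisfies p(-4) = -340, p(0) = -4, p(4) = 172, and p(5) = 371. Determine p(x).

Write p(x) = ax^3 + bx^2 + cx + d. Substituting each data point gives a linear system:
  -64a + 16b - 4c + d = -340
  d = -4
  64a + 16b + 4c + d = 172
  125a + 25b + 5c + d = 371
Solving the system yields a = 4, b = -5, c = 0, d = -4.
So p(x) = 4x³ - 5x² - 4.
Check: p(0) = -4. ✓

p(x) = 4x^3 - 5x^2 - 4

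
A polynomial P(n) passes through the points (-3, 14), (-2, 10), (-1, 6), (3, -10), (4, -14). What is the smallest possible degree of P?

Divided differences on the nodes -3, -2, -1, 3, 4:
  order 0: 14  10  6  -10  -14
  order 1: -4  -4  -4  -4
  order 2: 0  0  0
  order 3: 0  0
  order 4: 0
The order-1 divided differences are all -4 (nonzero) and every higher order vanishes, so the data lies on a polynomial of degree exactly 1.

1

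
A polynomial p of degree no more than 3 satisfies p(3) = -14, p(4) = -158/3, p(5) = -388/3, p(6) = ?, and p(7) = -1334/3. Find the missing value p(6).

The 4 known points determine the degree-3 polynomial uniquely.
Write p(n) = an^3 + bn^2 + cn + d. Substituting each data point gives a linear system:
  27a + 9b + 3c + d = -14
  64a + 16b + 4c + d = -158/3
  125a + 25b + 5c + d = -388/3
  343a + 49b + 7c + d = -1334/3
Solving the system yields a = -2, b = 5, c = 1/3, d = -6.
So p(n) = -2n³ + 5n² + (1/3)n - 6.
Then p(6) = -256.

-256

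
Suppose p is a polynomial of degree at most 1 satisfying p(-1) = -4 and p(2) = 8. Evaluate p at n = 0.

Write p(n) = an + b. Substituting each data point gives a linear system:
  -a + b = -4
  2a + b = 8
Solving the system yields a = 4, b = 0.
So p(n) = 4n.
Then p(0) = 0.

0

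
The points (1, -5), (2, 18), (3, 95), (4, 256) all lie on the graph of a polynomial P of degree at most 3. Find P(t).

Write P(t) = at^3 + bt^2 + ct + d. Substituting each data point gives a linear system:
  a + b + c + d = -5
  8a + 4b + 2c + d = 18
  27a + 9b + 3c + d = 95
  64a + 16b + 4c + d = 256
Solving the system yields a = 5, b = -3, c = -3, d = -4.
So P(t) = 5t^3 - 3t^2 - 3t - 4.
Check: P(4) = 256. ✓

P(t) = 5t^3 - 3t^2 - 3t - 4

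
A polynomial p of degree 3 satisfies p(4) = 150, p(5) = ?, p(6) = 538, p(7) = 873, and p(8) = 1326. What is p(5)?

303

The 4 known points determine the degree-3 polynomial uniquely.
Write p(n) = an^3 + bn^2 + cn + d. Substituting each data point gives a linear system:
  64a + 16b + 4c + d = 150
  216a + 36b + 6c + d = 538
  343a + 49b + 7c + d = 873
  512a + 64b + 8c + d = 1326
Solving the system yields a = 3, b = -4, c = 6, d = -2.
So p(n) = 3n^3 - 4n^2 + 6n - 2.
Then p(5) = 303.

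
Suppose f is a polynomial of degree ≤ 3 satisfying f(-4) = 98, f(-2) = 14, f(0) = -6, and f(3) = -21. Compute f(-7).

Using the Lagrange interpolation formula with nodes -4, -2, 0, 3:
  L_0(u) = (u + 2)u(u - 3) / -56
  L_1(u) = (u + 4)u(u - 3) / 20
  L_2(u) = (u + 4)(u + 2)(u - 3) / -24
  L_3(u) = (u + 4)(u + 2)u / 105
Then f(u) = 98·L_0(u) + 14·L_1(u) - 6·L_2(u) - 21·L_3(u).
Expanding and collecting terms gives f(u) = -u³ + 2u² - 2u - 6.
Evaluating at u = -7: f(-7) = 449.

449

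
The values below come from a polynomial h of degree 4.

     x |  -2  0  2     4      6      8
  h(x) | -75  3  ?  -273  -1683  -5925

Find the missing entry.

-15

The 5 known points determine the degree-4 polynomial uniquely.
Write h(x) = ax^4 + bx^3 + cx^2 + dx + e. Substituting each data point gives a linear system:
  16a - 8b + 4c - 2d + e = -75
  e = 3
  256a + 64b + 16c + 4d + e = -273
  1296a + 216b + 36c + 6d + e = -1683
  4096a + 512b + 64c + 8d + e = -5925
Solving the system yields a = -2, b = 5, c = -4, d = -5, e = 3.
So h(x) = -2x^4 + 5x^3 - 4x^2 - 5x + 3.
Then h(2) = -15.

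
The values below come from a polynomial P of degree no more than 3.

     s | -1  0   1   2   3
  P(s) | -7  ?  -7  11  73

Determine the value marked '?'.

The 4 known points determine the degree-3 polynomial uniquely.
Write P(s) = as^3 + bs^2 + cs + d. Substituting each data point gives a linear system:
  -a + b - c + d = -7
  a + b + c + d = -7
  8a + 4b + 2c + d = 11
  27a + 9b + 3c + d = 73
Solving the system yields a = 4, b = -2, c = -4, d = -5.
So P(s) = 4s³ - 2s² - 4s - 5.
Then P(0) = -5.

-5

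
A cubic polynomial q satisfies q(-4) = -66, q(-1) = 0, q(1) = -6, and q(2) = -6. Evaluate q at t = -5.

-132

Using the Lagrange interpolation formula with nodes -4, -1, 1, 2:
  L_0(t) = (t + 1)(t - 1)(t - 2) / -90
  L_1(t) = (t + 4)(t - 1)(t - 2) / 18
  L_2(t) = (t + 4)(t + 1)(t - 2) / -10
  L_3(t) = (t + 4)(t + 1)(t - 1) / 18
Then q(t) = -66·L_0(t) + 0·L_1(t) - 6·L_2(t) - 6·L_3(t).
Expanding and collecting terms gives q(t) = t^3 - t^2 - 4t - 2.
Evaluating at t = -5: q(-5) = -132.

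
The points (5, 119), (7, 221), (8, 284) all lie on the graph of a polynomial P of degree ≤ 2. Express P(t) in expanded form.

P(t) = 4t^2 + 3t + 4

Using the Lagrange interpolation formula with nodes 5, 7, 8:
  L_0(t) = (t - 7)(t - 8) / 6
  L_1(t) = (t - 5)(t - 8) / -2
  L_2(t) = (t - 5)(t - 7) / 3
Then P(t) = 119·L_0(t) + 221·L_1(t) + 284·L_2(t).
Expanding and collecting terms gives P(t) = 4t² + 3t + 4.
Check: P(8) = 284. ✓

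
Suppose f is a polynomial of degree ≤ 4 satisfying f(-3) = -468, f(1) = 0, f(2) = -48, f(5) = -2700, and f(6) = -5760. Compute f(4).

-1056

Using the Lagrange interpolation formula with nodes -3, 1, 2, 5, 6:
  L_0(x) = (x - 1)(x - 2)(x - 5)(x - 6) / 1440
  L_1(x) = (x + 3)(x - 2)(x - 5)(x - 6) / -80
  L_2(x) = (x + 3)(x - 1)(x - 5)(x - 6) / 60
  L_3(x) = (x + 3)(x - 1)(x - 2)(x - 6) / -96
  L_4(x) = (x + 3)(x - 1)(x - 2)(x - 5) / 180
Then f(x) = -468·L_0(x) + 0·L_1(x) - 48·L_2(x) - 2700·L_3(x) - 5760·L_4(x).
Expanding and collecting terms gives f(x) = -5x^4 + 3x^3 + 2x^2.
Evaluating at x = 4: f(4) = -1056.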